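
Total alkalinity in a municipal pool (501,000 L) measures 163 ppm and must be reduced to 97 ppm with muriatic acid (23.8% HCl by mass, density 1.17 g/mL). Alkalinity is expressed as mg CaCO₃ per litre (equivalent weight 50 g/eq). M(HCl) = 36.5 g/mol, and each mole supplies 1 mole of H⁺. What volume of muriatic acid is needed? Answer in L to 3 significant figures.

Alkalinity to neutralize: (163 − 97) = 66 mg/L as CaCO₃ × 501,000 L = 33,070 g as CaCO₃.
Equivalents of H⁺ required: 33,070 ÷ 50 g/eq = 661.3 eq = 661.3 mol HCl.
Mass of HCl: 661.3 × 36.5 = 24,140 g.
Mass of 23.8% solution: 24,140 / 0.238 = 101,400 g.
Volume: 101,400 g ÷ 1.17 g/mL = 86,680 mL.

86.7 L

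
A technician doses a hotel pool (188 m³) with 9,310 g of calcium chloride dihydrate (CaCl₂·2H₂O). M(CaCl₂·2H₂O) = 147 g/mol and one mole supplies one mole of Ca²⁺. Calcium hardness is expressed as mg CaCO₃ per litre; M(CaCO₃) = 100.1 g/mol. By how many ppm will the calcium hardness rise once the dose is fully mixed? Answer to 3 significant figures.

33.7 ppm

Volume: 188 m³ = 188,000 L.
Moles of Ca²⁺: 9,310 g ÷ 147 g/mol = 63.33 mol.
As CaCO₃: 63.33 mol × 100.1 g/mol = 6340 g.
Rise: 6340 g / 188,000 L × 1000 = 33.72 mg/L.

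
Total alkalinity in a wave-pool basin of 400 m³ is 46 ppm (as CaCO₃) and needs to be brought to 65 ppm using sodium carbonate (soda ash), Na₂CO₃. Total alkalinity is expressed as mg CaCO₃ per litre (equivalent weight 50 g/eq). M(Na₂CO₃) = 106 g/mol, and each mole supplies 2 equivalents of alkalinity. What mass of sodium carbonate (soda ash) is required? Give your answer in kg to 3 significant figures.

Volume: 400 m³ = 400,000 L.
Alkalinity to add: (65 − 46) = 19 mg/L as CaCO₃ × 400,000 L = 7600 g as CaCO₃.
Equivalents: 7600 g ÷ 50 g/eq = 152 eq.
Each mole of Na₂CO₃ supplies 2 eq, so 152 / 2 = 76 mol.
Mass: 76 mol × 106 g/mol = 8056 g.

8.06 kg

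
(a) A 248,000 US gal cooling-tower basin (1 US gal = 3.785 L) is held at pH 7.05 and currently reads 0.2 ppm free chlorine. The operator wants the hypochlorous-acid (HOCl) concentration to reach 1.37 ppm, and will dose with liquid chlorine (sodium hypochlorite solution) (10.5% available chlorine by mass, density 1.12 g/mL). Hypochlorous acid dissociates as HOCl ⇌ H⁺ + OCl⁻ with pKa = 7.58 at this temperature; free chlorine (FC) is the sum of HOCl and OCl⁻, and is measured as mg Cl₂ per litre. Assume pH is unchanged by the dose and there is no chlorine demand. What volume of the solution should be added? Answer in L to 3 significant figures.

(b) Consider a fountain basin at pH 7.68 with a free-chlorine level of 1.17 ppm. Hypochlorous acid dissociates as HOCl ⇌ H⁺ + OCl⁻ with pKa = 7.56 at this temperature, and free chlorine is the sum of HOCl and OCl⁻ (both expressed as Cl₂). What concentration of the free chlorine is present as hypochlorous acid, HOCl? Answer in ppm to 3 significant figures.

(a) 12.6 L; (b) 0.505 ppm

(a) Volume: 248,000 US gal × 3.785 L/gal = 938,680 L.
(a) [OCl⁻]/[HOCl] = 10^(pH − pKa) = 10^(7.05 − 7.58) = 0.2951; fraction as HOCl = 1/(1 + 0.2951) = 0.7721.
(a) Free chlorine required for 1.37 ppm HOCl: 1.37 / 0.7721 = 1.774 ppm.
(a) FC to add: 1.774 − 0.2 = 1.574 mg/L as Cl₂.
(a) Cl₂ equivalent: 1.574 mg/L × 938,680 L = 1478 g.
(a) Product at 10.5% available Cl: 1478 / 0.105 = 14,070 g.
(a) Volume: 14,070 g ÷ 1.12 g/mL = 12,570 mL.

(b) [OCl⁻]/[HOCl] = 10^(pH − pKa) = 10^(7.68 − 7.56) = 10^0.12 = 1.318.
(b) Fraction as HOCl = 1 / (1 + 1.318) = 0.4314.
(b) HOCl = 0.4314 × 1.17 ppm = 0.5047 ppm.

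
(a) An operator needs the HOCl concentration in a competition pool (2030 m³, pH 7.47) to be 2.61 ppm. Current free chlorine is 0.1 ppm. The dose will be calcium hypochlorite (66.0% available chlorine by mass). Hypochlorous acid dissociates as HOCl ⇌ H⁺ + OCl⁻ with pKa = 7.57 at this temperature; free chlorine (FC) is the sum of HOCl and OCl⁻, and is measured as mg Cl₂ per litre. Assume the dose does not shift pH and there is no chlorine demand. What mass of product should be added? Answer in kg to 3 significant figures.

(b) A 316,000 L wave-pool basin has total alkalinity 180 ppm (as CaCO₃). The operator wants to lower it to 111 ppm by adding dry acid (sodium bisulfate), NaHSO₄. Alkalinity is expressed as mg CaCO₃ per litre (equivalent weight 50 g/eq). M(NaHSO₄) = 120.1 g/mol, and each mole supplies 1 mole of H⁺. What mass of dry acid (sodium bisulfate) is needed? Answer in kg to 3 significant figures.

(a) Volume: 2030 m³ = 2,030,000 L.
(a) [OCl⁻]/[HOCl] = 10^(pH − pKa) = 10^(7.47 − 7.57) = 0.7943; fraction as HOCl = 1/(1 + 0.7943) = 0.5573.
(a) Free chlorine required for 2.61 ppm HOCl: 2.61 / 0.5573 = 4.683 ppm.
(a) FC to add: 4.683 − 0.1 = 4.583 mg/L as Cl₂.
(a) Cl₂ equivalent: 4.583 mg/L × 2,030,000 L = 9304 g.
(a) Product at 66.0% available Cl: 9304 / 0.66 = 14,100 g.

(b) Alkalinity to neutralize: (180 − 111) = 69 mg/L as CaCO₃ × 316,000 L = 21,800 g as CaCO₃.
(b) Equivalents of H⁺ required: 21,800 ÷ 50 g/eq = 436.1 eq = 436.1 mol NaHSO₄.
(b) Mass of NaHSO₄: 436.1 × 120.1 = 52,370 g.

(a) 14.1 kg; (b) 52.4 kg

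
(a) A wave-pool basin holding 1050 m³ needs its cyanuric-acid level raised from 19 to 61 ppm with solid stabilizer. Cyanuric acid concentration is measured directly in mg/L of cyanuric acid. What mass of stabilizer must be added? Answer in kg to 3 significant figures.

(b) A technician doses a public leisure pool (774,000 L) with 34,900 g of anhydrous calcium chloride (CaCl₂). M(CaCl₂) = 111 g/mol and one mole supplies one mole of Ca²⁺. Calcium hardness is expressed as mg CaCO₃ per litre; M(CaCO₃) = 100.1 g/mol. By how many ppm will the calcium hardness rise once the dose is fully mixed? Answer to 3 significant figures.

(a) Volume: 1050 m³ = 1,050,000 L.
(a) CYA to add: (61 − 19) = 42 mg/L × 1,050,000 L = 44,100 g cyanuric acid.

(b) Moles of Ca²⁺: 34,900 g ÷ 111 g/mol = 314.4 mol.
(b) As CaCO₃: 314.4 mol × 100.1 g/mol = 31,470 g.
(b) Rise: 31,470 g / 774,000 L × 1000 = 40.66 mg/L.

(a) 44.1 kg; (b) 40.7 ppm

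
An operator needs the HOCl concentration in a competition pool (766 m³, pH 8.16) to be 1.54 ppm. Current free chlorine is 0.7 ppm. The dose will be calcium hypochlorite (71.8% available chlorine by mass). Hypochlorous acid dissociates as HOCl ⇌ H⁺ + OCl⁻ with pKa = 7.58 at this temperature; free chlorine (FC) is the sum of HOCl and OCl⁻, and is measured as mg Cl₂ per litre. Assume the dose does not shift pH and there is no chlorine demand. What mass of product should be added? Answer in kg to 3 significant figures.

Volume: 766 m³ = 766,000 L.
[OCl⁻]/[HOCl] = 10^(pH − pKa) = 10^(8.16 − 7.58) = 3.802; fraction as HOCl = 1/(1 + 3.802) = 0.2083.
Free chlorine required for 1.54 ppm HOCl: 1.54 / 0.2083 = 7.395 ppm.
FC to add: 7.395 − 0.7 = 6.695 mg/L as Cl₂.
Cl₂ equivalent: 6.695 mg/L × 766,000 L = 5128 g.
Product at 71.8% available Cl: 5128 / 0.718 = 7142 g.

7.14 kg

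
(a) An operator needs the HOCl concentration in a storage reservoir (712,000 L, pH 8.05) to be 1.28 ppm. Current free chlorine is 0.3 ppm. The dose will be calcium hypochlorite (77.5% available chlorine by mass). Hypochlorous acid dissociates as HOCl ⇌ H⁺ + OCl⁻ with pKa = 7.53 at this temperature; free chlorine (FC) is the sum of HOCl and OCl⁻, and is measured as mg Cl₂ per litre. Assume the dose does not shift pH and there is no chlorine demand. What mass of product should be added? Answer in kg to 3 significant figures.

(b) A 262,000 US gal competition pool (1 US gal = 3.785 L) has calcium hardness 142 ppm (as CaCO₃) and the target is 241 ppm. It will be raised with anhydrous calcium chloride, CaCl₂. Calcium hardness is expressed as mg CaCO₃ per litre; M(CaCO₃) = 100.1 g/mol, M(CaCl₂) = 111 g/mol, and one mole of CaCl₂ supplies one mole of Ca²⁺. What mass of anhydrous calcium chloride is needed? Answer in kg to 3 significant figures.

(a) [OCl⁻]/[HOCl] = 10^(pH − pKa) = 10^(8.05 − 7.53) = 3.311; fraction as HOCl = 1/(1 + 3.311) = 0.2319.
(a) Free chlorine required for 1.28 ppm HOCl: 1.28 / 0.2319 = 5.518 ppm.
(a) FC to add: 5.518 − 0.3 = 5.218 mg/L as Cl₂.
(a) Cl₂ equivalent: 5.218 mg/L × 712,000 L = 3716 g.
(a) Product at 77.5% available Cl: 3716 / 0.775 = 4794 g.

(b) Volume: 262,000 US gal × 3.785 L/gal = 991,670 L.
(b) Hardness to add: (241 − 142) = 99 mg/L as CaCO₃ × 991,670 L = 98,180 g as CaCO₃.
(b) Moles of Ca²⁺ (1 mol Ca²⁺ ≡ 1 mol CaCO₃): 98,180 / 100.1 g/mol = 980.8 mol.
(b) Mass of CaCl₂: 980.8 × 111 = 108,900 g.

(a) 4.79 kg; (b) 109 kg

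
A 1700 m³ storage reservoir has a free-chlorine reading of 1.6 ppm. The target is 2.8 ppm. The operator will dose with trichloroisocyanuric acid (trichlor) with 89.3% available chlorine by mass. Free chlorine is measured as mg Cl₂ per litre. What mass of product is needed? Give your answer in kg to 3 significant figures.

Volume: 1700 m³ = 1,700,000 L.
Chlorine deficit: 2.8 − 1.6 = 1.2 ppm = 1.2 mg/L as Cl₂.
Cl₂ equivalent needed: 1.2 mg/L × 1,700,000 L = 2,040,000 mg = 2040 g.
Product at 89.3% available chlorine: 2040 / 0.893 = 2284 g.

2.28 kg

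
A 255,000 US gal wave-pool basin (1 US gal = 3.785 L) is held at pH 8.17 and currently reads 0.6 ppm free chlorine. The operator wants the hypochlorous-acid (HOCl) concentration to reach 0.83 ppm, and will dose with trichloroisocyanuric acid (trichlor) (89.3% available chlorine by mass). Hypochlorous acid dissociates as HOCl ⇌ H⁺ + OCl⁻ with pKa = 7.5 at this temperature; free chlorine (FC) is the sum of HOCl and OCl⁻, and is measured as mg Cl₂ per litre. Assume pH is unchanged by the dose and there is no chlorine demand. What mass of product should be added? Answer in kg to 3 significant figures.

4.44 kg

Volume: 255,000 US gal × 3.785 L/gal = 965,175 L.
[OCl⁻]/[HOCl] = 10^(pH − pKa) = 10^(8.17 − 7.5) = 4.677; fraction as HOCl = 1/(1 + 4.677) = 0.1761.
Free chlorine required for 0.83 ppm HOCl: 0.83 / 0.1761 = 4.712 ppm.
FC to add: 4.712 − 0.6 = 4.112 mg/L as Cl₂.
Cl₂ equivalent: 4.112 mg/L × 965,175 L = 3969 g.
Product at 89.3% available Cl: 3969 / 0.893 = 4445 g.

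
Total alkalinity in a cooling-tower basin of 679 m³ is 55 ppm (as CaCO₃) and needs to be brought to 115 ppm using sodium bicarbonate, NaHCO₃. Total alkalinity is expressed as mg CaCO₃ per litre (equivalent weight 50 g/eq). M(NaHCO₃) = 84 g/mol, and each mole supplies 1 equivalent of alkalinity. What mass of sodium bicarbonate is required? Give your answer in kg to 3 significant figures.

Volume: 679 m³ = 679,000 L.
Alkalinity to add: (115 − 55) = 60 mg/L as CaCO₃ × 679,000 L = 40,740 g as CaCO₃.
Equivalents: 40,740 g ÷ 50 g/eq = 814.8 eq.
NaHCO₃ supplies 1 eq per mole → 814.8 mol.
Mass: 814.8 mol × 84 g/mol = 68,440 g.

68.4 kg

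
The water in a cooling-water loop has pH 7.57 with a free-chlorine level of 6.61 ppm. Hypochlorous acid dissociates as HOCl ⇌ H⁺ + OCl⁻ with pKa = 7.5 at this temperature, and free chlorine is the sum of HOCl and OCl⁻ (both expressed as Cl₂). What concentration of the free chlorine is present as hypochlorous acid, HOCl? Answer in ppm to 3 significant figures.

3.04 ppm

[OCl⁻]/[HOCl] = 10^(pH − pKa) = 10^(7.57 − 7.5) = 10^0.07 = 1.175.
Fraction as HOCl = 1 / (1 + 1.175) = 0.4598.
HOCl = 0.4598 × 6.61 ppm = 3.039 ppm.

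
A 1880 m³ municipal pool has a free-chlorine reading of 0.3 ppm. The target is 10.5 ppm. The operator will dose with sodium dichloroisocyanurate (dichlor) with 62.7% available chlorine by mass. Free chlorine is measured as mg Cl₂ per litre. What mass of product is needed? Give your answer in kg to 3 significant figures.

30.6 kg

Volume: 1880 m³ = 1,880,000 L.
Chlorine deficit: 10.5 − 0.3 = 10.2 ppm = 10.2 mg/L as Cl₂.
Cl₂ equivalent needed: 10.2 mg/L × 1,880,000 L = 19,180,000 mg = 19,180 g.
Product at 62.7% available chlorine: 19,180 / 0.627 = 30,580 g.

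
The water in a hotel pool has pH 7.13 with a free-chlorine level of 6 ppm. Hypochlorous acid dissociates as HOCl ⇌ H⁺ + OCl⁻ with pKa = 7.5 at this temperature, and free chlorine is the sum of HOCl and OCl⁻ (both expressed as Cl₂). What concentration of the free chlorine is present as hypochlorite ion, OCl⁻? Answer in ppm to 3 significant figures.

[OCl⁻]/[HOCl] = 10^(pH − pKa) = 10^(7.13 − 7.5) = 10^-0.37 = 0.4266.
Fraction as HOCl = 1 / (1 + 0.4266) = 0.701.
OCl⁻ = (1 − 0.701) × 6 ppm = 1.794 ppm.

1.79 ppm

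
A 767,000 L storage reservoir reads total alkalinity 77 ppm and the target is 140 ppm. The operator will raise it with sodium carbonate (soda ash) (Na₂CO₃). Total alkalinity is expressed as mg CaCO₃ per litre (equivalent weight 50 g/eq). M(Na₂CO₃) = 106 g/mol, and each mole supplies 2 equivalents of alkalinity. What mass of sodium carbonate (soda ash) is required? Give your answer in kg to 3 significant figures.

Alkalinity to add: (140 − 77) = 63 mg/L as CaCO₃ × 767,000 L = 48,320 g as CaCO₃.
Equivalents: 48,320 g ÷ 50 g/eq = 966.4 eq.
Each mole of Na₂CO₃ supplies 2 eq, so 966.4 / 2 = 483.2 mol.
Mass: 483.2 mol × 106 g/mol = 51,220 g.

51.2 kg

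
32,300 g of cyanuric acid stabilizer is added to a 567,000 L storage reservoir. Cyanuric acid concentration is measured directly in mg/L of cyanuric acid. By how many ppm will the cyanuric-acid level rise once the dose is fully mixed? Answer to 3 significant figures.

57.0 ppm

Rise: 32,300 g / 567,000 L × 1000 = 56.97 mg/L.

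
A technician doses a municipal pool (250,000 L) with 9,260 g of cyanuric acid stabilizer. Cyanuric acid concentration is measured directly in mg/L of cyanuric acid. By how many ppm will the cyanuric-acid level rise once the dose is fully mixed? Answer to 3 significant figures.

37.0 ppm

Rise: 9,260 g / 250,000 L × 1000 = 37.04 mg/L.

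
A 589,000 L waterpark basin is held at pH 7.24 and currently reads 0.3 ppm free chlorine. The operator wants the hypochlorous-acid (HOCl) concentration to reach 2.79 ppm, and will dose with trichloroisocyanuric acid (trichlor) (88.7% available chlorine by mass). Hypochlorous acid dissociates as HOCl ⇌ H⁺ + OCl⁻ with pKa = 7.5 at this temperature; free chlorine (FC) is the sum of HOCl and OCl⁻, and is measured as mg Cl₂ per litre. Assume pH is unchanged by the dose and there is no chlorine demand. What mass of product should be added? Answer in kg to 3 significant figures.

[OCl⁻]/[HOCl] = 10^(pH − pKa) = 10^(7.24 − 7.5) = 0.5495; fraction as HOCl = 1/(1 + 0.5495) = 0.6454.
Free chlorine required for 2.79 ppm HOCl: 2.79 / 0.6454 = 4.323 ppm.
FC to add: 4.323 − 0.3 = 4.023 mg/L as Cl₂.
Cl₂ equivalent: 4.023 mg/L × 589,000 L = 2370 g.
Product at 88.7% available Cl: 2370 / 0.887 = 2672 g.

2.67 kg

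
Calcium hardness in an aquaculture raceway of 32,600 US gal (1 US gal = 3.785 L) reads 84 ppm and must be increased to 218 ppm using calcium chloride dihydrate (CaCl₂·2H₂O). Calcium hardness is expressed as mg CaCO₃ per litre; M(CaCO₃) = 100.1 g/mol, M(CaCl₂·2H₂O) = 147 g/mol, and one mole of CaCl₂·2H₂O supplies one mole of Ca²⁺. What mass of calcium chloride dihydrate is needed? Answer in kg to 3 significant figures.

24.3 kg

Volume: 32,600 US gal × 3.785 L/gal = 123,391 L.
Hardness to add: (218 − 84) = 134 mg/L as CaCO₃ × 123,391 L = 16,530 g as CaCO₃.
Moles of Ca²⁺ (1 mol Ca²⁺ ≡ 1 mol CaCO₃): 16,530 / 100.1 g/mol = 165.2 mol.
Mass of CaCl₂·2H₂O: 165.2 × 147 = 24,280 g.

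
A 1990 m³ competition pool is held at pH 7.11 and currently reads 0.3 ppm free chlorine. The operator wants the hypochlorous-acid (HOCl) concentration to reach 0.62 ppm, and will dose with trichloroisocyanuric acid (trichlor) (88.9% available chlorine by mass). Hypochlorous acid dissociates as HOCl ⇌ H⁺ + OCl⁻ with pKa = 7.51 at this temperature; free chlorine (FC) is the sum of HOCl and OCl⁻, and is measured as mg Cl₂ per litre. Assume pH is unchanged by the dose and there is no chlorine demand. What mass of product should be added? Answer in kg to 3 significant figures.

Volume: 1990 m³ = 1,990,000 L.
[OCl⁻]/[HOCl] = 10^(pH − pKa) = 10^(7.11 − 7.51) = 0.3981; fraction as HOCl = 1/(1 + 0.3981) = 0.7153.
Free chlorine required for 0.62 ppm HOCl: 0.62 / 0.7153 = 0.8668 ppm.
FC to add: 0.8668 − 0.3 = 0.5668 mg/L as Cl₂.
Cl₂ equivalent: 0.5668 mg/L × 1,990,000 L = 1128 g.
Product at 88.9% available Cl: 1128 / 0.889 = 1269 g.

1.27 kg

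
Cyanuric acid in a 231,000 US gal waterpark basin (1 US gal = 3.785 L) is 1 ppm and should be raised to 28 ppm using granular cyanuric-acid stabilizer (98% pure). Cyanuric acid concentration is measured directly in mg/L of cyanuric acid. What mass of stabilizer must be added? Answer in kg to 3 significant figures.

24.1 kg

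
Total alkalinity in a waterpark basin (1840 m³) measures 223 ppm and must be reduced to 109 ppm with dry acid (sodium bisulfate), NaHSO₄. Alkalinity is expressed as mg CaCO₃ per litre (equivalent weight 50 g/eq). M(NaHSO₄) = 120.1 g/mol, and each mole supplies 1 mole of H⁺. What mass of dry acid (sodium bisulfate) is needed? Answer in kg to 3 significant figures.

504 kg

Volume: 1840 m³ = 1,840,000 L.
Alkalinity to neutralize: (223 − 109) = 114 mg/L as CaCO₃ × 1,840,000 L = 209,800 g as CaCO₃.
Equivalents of H⁺ required: 209,800 ÷ 50 g/eq = 4195 eq = 4195 mol NaHSO₄.
Mass of NaHSO₄: 4195 × 120.1 = 503,800 g.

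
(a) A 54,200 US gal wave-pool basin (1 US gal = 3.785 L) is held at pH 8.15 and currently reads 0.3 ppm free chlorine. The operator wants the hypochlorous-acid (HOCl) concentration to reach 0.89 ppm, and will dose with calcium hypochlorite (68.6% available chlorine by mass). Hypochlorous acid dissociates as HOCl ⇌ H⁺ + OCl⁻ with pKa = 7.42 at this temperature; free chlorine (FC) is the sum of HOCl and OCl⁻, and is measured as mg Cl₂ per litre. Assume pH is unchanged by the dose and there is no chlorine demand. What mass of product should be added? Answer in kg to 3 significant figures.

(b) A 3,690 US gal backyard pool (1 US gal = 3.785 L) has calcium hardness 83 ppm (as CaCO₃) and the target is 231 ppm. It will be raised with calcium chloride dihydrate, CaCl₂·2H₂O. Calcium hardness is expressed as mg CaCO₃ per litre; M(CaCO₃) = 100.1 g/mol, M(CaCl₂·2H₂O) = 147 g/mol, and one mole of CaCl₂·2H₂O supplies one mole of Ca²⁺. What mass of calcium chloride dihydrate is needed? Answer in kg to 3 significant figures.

(a) Volume: 54,200 US gal × 3.785 L/gal = 205,147 L.
(a) [OCl⁻]/[HOCl] = 10^(pH − pKa) = 10^(8.15 − 7.42) = 5.37; fraction as HOCl = 1/(1 + 5.37) = 0.157.
(a) Free chlorine required for 0.89 ppm HOCl: 0.89 / 0.157 = 5.67 ppm.
(a) FC to add: 5.67 − 0.3 = 5.37 mg/L as Cl₂.
(a) Cl₂ equivalent: 5.37 mg/L × 205,147 L = 1102 g.
(a) Product at 68.6% available Cl: 1102 / 0.686 = 1606 g.

(b) Volume: 3,690 US gal × 3.785 L/gal = 13,967 L.
(b) Hardness to add: (231 − 83) = 148 mg/L as CaCO₃ × 13,967 L = 2067 g as CaCO₃.
(b) Moles of Ca²⁺ (1 mol Ca²⁺ ≡ 1 mol CaCO₃): 2067 / 100.1 g/mol = 20.65 mol.
(b) Mass of CaCl₂·2H₂O: 20.65 × 147 = 3036 g.

(a) 1.61 kg; (b) 3.04 kg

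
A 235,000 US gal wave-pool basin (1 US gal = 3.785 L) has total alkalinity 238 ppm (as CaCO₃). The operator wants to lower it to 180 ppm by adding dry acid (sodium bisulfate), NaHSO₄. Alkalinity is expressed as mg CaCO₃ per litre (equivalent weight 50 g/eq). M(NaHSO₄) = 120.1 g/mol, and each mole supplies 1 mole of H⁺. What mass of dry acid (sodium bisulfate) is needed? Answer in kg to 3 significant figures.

Volume: 235,000 US gal × 3.785 L/gal = 889,475 L.
Alkalinity to neutralize: (238 − 180) = 58 mg/L as CaCO₃ × 889,475 L = 51,590 g as CaCO₃.
Equivalents of H⁺ required: 51,590 ÷ 50 g/eq = 1032 eq = 1032 mol NaHSO₄.
Mass of NaHSO₄: 1032 × 120.1 = 123,900 g.

124 kg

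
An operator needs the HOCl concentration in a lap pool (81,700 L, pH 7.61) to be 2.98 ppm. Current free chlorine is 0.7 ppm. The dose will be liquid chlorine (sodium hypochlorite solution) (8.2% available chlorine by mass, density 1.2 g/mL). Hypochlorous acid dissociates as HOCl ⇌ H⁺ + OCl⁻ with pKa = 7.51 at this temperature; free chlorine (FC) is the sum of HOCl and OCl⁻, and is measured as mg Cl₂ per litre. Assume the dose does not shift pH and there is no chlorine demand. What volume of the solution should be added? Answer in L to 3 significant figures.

5.01 L

[OCl⁻]/[HOCl] = 10^(pH − pKa) = 10^(7.61 − 7.51) = 1.259; fraction as HOCl = 1/(1 + 1.259) = 0.4427.
Free chlorine required for 2.98 ppm HOCl: 2.98 / 0.4427 = 6.732 ppm.
FC to add: 6.732 − 0.7 = 6.032 mg/L as Cl₂.
Cl₂ equivalent: 6.032 mg/L × 81,700 L = 492.8 g.
Product at 8.2% available Cl: 492.8 / 0.082 = 6010 g.
Volume: 6010 g ÷ 1.2 g/mL = 5008 mL.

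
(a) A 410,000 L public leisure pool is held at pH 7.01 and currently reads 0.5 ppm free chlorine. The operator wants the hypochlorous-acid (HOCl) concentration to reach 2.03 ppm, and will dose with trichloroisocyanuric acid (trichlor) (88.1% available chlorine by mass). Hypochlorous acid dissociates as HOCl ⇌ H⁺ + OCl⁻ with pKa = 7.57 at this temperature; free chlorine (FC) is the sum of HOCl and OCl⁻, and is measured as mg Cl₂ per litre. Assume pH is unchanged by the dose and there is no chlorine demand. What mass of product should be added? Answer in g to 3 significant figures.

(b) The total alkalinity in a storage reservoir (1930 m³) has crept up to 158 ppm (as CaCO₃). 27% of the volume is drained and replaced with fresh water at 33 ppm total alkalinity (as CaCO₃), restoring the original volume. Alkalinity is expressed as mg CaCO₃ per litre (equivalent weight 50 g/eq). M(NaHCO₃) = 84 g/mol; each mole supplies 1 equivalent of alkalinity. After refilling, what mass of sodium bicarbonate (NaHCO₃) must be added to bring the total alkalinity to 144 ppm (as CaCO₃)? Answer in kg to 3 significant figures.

(a) [OCl⁻]/[HOCl] = 10^(pH − pKa) = 10^(7.01 − 7.57) = 0.2754; fraction as HOCl = 1/(1 + 0.2754) = 0.7841.
(a) Free chlorine required for 2.03 ppm HOCl: 2.03 / 0.7841 = 2.589 ppm.
(a) FC to add: 2.589 − 0.5 = 2.089 mg/L as Cl₂.
(a) Cl₂ equivalent: 2.089 mg/L × 410,000 L = 856.5 g.
(a) Product at 88.1% available Cl: 856.5 / 0.881 = 972.2 g.

(b) Volume: 1930 m³ = 1,930,000 L.
(b) After draining 27% and refilling: 158 × 0.73 + 33 × 0.27 = 124.25 ppm.
(b) Deficit to target: 144 − 124.25 = 19.75 mg/L.
(b) As CaCO₃: 19.75 mg/L × 1,930,000 L = 38,120 g; ÷ 50 g/eq ÷ 1 = 762.4 mol NaHCO₃.
(b) Mass: 762.4 × 84 = 64,040 g.

(a) 972 g; (b) 64.0 kg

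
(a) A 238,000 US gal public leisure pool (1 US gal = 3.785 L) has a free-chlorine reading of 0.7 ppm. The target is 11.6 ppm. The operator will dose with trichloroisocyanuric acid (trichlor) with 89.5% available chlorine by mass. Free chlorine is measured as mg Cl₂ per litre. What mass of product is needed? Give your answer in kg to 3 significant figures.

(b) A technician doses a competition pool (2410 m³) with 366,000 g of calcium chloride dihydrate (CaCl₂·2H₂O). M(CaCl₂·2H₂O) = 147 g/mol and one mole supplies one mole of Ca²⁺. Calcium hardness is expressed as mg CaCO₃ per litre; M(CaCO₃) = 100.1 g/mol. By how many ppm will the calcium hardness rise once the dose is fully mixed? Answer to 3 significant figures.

(a) Volume: 238,000 US gal × 3.785 L/gal = 900,830 L.
(a) Chlorine deficit: 11.6 − 0.7 = 10.9 ppm = 10.9 mg/L as Cl₂.
(a) Cl₂ equivalent needed: 10.9 mg/L × 900,830 L = 9,819,000 mg = 9819 g.
(a) Product at 89.5% available chlorine: 9819 / 0.895 = 10,970 g.

(b) Volume: 2410 m³ = 2,410,000 L.
(b) Moles of Ca²⁺: 366,000 g ÷ 147 g/mol = 2490 mol.
(b) As CaCO₃: 2490 mol × 100.1 g/mol = 249,200 g.
(b) Rise: 249,200 g / 2,410,000 L × 1000 = 103.4 mg/L.

(a) 11.0 kg; (b) 103 ppm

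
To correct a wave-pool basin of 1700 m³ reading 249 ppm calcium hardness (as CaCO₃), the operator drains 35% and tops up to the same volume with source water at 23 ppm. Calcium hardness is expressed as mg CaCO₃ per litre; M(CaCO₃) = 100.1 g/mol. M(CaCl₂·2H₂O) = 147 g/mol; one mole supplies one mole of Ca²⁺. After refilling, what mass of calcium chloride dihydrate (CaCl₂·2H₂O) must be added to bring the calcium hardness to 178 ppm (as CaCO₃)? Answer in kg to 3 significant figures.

20.2 kg

Volume: 1700 m³ = 1,700,000 L.
After draining 35% and refilling: 249 × 0.65 + 23 × 0.35 = 169.9 ppm.
Deficit to target: 178 − 169.9 = 8.1 mg/L.
As CaCO₃: 8.1 mg/L × 1,700,000 L = 13,770 g; ÷ 100.1 = 137.6 mol Ca²⁺.
Mass: 137.6 × 147 = 20,220 g.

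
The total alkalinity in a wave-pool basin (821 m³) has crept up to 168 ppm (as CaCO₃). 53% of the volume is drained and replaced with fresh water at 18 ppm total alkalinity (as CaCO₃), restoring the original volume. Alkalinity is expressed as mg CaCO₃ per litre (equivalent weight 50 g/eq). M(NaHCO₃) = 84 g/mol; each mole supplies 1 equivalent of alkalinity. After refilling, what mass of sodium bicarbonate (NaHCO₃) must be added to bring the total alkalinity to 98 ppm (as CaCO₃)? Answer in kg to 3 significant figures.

13.1 kg

Volume: 821 m³ = 821,000 L.
After draining 53% and refilling: 168 × 0.47 + 18 × 0.53 = 88.5 ppm.
Deficit to target: 98 − 88.5 = 9.5 mg/L.
As CaCO₃: 9.5 mg/L × 821,000 L = 7800 g; ÷ 50 g/eq ÷ 1 = 156 mol NaHCO₃.
Mass: 156 × 84 = 13,100 g.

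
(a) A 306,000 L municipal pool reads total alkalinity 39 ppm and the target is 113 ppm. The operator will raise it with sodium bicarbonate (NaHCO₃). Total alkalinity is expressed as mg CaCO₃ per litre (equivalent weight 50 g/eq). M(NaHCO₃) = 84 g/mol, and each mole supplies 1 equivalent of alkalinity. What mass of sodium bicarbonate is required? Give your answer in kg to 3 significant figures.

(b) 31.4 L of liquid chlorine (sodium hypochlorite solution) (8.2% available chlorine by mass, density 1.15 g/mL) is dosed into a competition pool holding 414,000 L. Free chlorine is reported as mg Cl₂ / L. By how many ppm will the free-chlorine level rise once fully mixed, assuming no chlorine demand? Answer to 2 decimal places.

(a) 38.0 kg; (b) 7.15 ppm

(a) Alkalinity to add: (113 − 39) = 74 mg/L as CaCO₃ × 306,000 L = 22,640 g as CaCO₃.
(a) Equivalents: 22,640 g ÷ 50 g/eq = 452.9 eq.
(a) NaHCO₃ supplies 1 eq per mole → 452.9 mol.
(a) Mass: 452.9 mol × 84 g/mol = 38,040 g.

(b) Mass of solution: 31.4 L × 1000 mL/L × 1.15 g/mL = 36,110 g.
(b) Available chlorine delivered: 36,110 g × 0.082 = 2961 g as Cl₂.
(b) Concentration rise: 2961 g / 414,000 L = 7.152 mg/L = 7.15 ppm.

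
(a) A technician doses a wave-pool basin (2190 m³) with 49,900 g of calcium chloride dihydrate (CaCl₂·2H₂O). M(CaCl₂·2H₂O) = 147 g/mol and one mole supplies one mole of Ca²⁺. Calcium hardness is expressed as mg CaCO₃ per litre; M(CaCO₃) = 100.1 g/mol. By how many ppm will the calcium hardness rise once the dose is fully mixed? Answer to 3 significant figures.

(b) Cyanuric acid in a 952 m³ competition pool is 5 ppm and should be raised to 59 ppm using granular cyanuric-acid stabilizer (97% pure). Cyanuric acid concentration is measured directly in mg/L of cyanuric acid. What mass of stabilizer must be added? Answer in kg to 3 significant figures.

(a) 15.5 ppm; (b) 53.0 kg

(a) Volume: 2190 m³ = 2,190,000 L.
(a) Moles of Ca²⁺: 49,900 g ÷ 147 g/mol = 339.5 mol.
(a) As CaCO₃: 339.5 mol × 100.1 g/mol = 33,980 g.
(a) Rise: 33,980 g / 2,190,000 L × 1000 = 15.52 mg/L.

(b) Volume: 952 m³ = 952,000 L.
(b) CYA to add: (59 − 5) = 54 mg/L × 952,000 L = 51,410 g cyanuric acid.
(b) At 97% purity: 51,410 / 0.97 = 53,000 g product.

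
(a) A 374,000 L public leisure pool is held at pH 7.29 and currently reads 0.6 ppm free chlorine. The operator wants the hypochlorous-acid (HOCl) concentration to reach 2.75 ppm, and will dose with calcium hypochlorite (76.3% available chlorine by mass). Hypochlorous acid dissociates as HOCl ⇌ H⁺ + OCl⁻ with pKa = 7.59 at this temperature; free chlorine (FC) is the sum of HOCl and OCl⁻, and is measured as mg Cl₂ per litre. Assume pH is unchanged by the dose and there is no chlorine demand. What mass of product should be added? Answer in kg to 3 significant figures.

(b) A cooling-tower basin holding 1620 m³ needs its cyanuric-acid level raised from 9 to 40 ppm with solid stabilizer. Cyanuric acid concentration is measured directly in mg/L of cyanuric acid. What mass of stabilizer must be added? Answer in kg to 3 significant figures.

(a) 1.73 kg; (b) 50.2 kg

(a) [OCl⁻]/[HOCl] = 10^(pH − pKa) = 10^(7.29 − 7.59) = 0.5012; fraction as HOCl = 1/(1 + 0.5012) = 0.6661.
(a) Free chlorine required for 2.75 ppm HOCl: 2.75 / 0.6661 = 4.128 ppm.
(a) FC to add: 4.128 − 0.6 = 3.528 mg/L as Cl₂.
(a) Cl₂ equivalent: 3.528 mg/L × 374,000 L = 1320 g.
(a) Product at 76.3% available Cl: 1320 / 0.763 = 1729 g.

(b) Volume: 1620 m³ = 1,620,000 L.
(b) CYA to add: (40 − 9) = 31 mg/L × 1,620,000 L = 50,220 g cyanuric acid.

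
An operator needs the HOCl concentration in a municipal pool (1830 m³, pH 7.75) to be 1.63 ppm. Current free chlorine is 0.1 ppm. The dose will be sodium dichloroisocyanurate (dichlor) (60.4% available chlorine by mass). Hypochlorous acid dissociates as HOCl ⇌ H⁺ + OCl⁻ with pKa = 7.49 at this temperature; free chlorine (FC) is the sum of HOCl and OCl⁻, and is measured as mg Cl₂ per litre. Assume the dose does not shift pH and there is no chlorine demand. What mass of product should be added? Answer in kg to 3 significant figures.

13.6 kg

Volume: 1830 m³ = 1,830,000 L.
[OCl⁻]/[HOCl] = 10^(pH − pKa) = 10^(7.75 − 7.49) = 1.82; fraction as HOCl = 1/(1 + 1.82) = 0.3546.
Free chlorine required for 1.63 ppm HOCl: 1.63 / 0.3546 = 4.596 ppm.
FC to add: 4.596 − 0.1 = 4.496 mg/L as Cl₂.
Cl₂ equivalent: 4.496 mg/L × 1,830,000 L = 8228 g.
Product at 60.4% available Cl: 8228 / 0.604 = 13,620 g.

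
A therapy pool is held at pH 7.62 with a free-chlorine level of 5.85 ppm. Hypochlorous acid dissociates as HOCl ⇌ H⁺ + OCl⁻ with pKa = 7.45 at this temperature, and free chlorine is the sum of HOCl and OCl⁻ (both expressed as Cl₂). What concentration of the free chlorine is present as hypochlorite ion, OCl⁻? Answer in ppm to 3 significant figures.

3.49 ppm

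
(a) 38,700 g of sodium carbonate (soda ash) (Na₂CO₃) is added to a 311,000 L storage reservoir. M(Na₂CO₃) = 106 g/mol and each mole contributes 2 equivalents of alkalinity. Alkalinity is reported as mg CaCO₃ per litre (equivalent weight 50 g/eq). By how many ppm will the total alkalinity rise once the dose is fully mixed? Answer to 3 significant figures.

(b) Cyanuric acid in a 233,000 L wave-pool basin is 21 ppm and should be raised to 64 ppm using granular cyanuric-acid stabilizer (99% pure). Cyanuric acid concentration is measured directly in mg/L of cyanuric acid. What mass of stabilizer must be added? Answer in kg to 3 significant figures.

(a) 117 ppm; (b) 10.1 kg

(a) Moles of Na₂CO₃: 38,700 g ÷ 106 g/mol = 365.1 mol → 730.2 eq of alkalinity.
(a) As CaCO₃: 730.2 eq × 50 g/eq = 36,510 g.
(a) Rise: 36,510 g / 311,000 L × 1000 = 117.4 mg/L.

(b) CYA to add: (64 − 21) = 43 mg/L × 233,000 L = 10,020 g cyanuric acid.
(b) At 99% purity: 10,020 / 0.99 = 10,120 g product.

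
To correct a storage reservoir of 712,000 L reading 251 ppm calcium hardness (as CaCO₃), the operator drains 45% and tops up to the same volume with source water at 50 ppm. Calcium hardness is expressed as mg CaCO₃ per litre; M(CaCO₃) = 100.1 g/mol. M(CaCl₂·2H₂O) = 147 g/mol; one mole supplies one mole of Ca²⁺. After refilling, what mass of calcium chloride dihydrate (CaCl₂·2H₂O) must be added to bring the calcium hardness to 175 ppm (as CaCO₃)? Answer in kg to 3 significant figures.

After draining 45% and refilling: 251 × 0.55 + 50 × 0.45 = 160.55 ppm.
Deficit to target: 175 − 160.55 = 14.45 mg/L.
As CaCO₃: 14.45 mg/L × 712,000 L = 10,290 g; ÷ 100.1 = 102.8 mol Ca²⁺.
Mass: 102.8 × 147 = 15,110 g.

15.1 kg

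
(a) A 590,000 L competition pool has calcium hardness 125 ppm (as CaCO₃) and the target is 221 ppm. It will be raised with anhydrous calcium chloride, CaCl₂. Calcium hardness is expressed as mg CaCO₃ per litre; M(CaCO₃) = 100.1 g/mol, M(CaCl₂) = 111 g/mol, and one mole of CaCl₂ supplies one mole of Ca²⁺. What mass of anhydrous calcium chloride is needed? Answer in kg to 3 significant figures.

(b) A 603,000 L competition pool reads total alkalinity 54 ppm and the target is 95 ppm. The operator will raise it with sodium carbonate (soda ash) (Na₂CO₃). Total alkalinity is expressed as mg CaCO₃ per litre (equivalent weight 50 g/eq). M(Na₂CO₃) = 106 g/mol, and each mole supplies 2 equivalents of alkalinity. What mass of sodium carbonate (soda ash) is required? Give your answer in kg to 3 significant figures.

(a) 62.8 kg; (b) 26.2 kg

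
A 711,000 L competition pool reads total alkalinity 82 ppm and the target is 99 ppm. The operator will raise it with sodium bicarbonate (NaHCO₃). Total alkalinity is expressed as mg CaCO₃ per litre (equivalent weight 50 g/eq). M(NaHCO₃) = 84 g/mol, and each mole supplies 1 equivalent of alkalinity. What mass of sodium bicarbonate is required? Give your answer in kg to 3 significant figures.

Alkalinity to add: (99 − 82) = 17 mg/L as CaCO₃ × 711,000 L = 12,090 g as CaCO₃.
Equivalents: 12,090 g ÷ 50 g/eq = 241.7 eq.
NaHCO₃ supplies 1 eq per mole → 241.7 mol.
Mass: 241.7 mol × 84 g/mol = 20,310 g.

20.3 kg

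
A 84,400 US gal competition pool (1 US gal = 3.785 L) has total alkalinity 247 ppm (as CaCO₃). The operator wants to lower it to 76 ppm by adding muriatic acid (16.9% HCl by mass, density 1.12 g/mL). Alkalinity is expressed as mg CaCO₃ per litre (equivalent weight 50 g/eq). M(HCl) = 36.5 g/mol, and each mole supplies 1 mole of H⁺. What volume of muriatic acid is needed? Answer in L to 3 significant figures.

Volume: 84,400 US gal × 3.785 L/gal = 319,454 L.
Alkalinity to neutralize: (247 − 76) = 171 mg/L as CaCO₃ × 319,454 L = 54,630 g as CaCO₃.
Equivalents of H⁺ required: 54,630 ÷ 50 g/eq = 1093 eq = 1093 mol HCl.
Mass of HCl: 1093 × 36.5 = 39,880 g.
Mass of 16.9% solution: 39,880 / 0.169 = 236,000 g.
Volume: 236,000 g ÷ 1.12 g/mL = 210,700 mL.

211 L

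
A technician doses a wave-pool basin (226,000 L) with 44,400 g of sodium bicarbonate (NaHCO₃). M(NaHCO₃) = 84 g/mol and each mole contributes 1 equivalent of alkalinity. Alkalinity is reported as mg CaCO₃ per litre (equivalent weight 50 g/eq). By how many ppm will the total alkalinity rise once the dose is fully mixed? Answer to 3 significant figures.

Moles of NaHCO₃: 44,400 g ÷ 84 g/mol = 528.6 mol → 528.6 eq of alkalinity.
As CaCO₃: 528.6 eq × 50 g/eq = 26,430 g.
Rise: 26,430 g / 226,000 L × 1000 = 116.9 mg/L.

117 ppm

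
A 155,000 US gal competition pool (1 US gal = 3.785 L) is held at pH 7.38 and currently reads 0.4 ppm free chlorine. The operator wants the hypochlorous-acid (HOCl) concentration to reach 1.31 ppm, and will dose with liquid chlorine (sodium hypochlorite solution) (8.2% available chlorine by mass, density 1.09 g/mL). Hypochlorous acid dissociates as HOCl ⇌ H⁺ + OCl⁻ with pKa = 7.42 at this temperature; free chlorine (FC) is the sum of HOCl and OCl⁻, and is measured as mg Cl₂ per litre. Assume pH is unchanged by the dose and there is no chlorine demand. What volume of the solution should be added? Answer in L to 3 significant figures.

13.8 L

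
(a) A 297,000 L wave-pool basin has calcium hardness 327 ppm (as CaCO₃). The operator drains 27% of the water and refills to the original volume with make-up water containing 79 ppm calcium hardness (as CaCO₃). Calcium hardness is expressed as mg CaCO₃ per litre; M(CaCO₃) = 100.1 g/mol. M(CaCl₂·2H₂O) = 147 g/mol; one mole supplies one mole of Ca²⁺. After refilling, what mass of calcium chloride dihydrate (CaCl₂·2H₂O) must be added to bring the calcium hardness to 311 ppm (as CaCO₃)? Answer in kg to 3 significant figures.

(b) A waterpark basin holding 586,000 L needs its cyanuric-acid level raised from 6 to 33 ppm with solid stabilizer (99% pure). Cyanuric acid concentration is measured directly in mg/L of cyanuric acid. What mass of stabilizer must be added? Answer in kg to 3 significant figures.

(a) 22.2 kg; (b) 16.0 kg

(a) After draining 27% and refilling: 327 × 0.73 + 79 × 0.27 = 260.04 ppm.
(a) Deficit to target: 311 − 260.04 = 50.96 mg/L.
(a) As CaCO₃: 50.96 mg/L × 297,000 L = 15,140 g; ÷ 100.1 = 151.2 mol Ca²⁺.
(a) Mass: 151.2 × 147 = 22,230 g.

(b) CYA to add: (33 − 6) = 27 mg/L × 586,000 L = 15,820 g cyanuric acid.
(b) At 99% purity: 15,820 / 0.99 = 15,980 g product.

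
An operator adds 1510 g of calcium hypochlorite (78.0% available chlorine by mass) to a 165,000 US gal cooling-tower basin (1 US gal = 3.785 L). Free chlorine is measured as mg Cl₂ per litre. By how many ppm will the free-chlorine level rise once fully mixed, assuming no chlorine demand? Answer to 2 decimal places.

Volume: 165,000 US gal × 3.785 L/gal = 624,525 L.
Available chlorine delivered: 1510 g × 0.78 = 1178 g as Cl₂.
Concentration rise: 1178 g / 624,525 L = 1.886 mg/L = 1.89 ppm.

1.89 ppm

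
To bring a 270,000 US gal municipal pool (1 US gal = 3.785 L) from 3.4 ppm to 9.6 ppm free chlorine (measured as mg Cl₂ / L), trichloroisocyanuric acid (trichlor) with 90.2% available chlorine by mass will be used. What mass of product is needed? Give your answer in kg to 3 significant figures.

Volume: 270,000 US gal × 3.785 L/gal = 1,021,950 L.
Chlorine deficit: 9.6 − 3.4 = 6.2 ppm = 6.2 mg/L as Cl₂.
Cl₂ equivalent needed: 6.2 mg/L × 1,021,950 L = 6,336,000 mg = 6336 g.
Product at 90.2% available chlorine: 6336 / 0.902 = 7024 g.

7.02 kg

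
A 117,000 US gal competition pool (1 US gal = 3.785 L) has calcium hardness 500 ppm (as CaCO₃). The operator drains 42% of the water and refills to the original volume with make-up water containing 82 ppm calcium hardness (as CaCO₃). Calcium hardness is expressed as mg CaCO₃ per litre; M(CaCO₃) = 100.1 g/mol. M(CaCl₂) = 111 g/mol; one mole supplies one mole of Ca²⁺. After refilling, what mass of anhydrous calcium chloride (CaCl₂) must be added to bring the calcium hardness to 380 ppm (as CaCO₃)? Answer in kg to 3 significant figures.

Volume: 117,000 US gal × 3.785 L/gal = 442,845 L.
After draining 42% and refilling: 500 × 0.58 + 82 × 0.42 = 324.44 ppm.
Deficit to target: 380 − 324.44 = 55.56 mg/L.
As CaCO₃: 55.56 mg/L × 442,845 L = 24,600 g; ÷ 100.1 = 245.8 mol Ca²⁺.
Mass: 245.8 × 111 = 27,280 g.

27.3 kg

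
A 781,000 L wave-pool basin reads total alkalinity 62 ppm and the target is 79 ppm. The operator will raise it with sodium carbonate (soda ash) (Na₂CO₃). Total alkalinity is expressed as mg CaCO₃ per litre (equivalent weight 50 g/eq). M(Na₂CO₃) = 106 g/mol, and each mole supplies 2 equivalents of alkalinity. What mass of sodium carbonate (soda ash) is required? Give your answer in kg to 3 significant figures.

Alkalinity to add: (79 − 62) = 17 mg/L as CaCO₃ × 781,000 L = 13,280 g as CaCO₃.
Equivalents: 13,280 g ÷ 50 g/eq = 265.5 eq.
Each mole of Na₂CO₃ supplies 2 eq, so 265.5 / 2 = 132.8 mol.
Mass: 132.8 mol × 106 g/mol = 14,070 g.

14.1 kg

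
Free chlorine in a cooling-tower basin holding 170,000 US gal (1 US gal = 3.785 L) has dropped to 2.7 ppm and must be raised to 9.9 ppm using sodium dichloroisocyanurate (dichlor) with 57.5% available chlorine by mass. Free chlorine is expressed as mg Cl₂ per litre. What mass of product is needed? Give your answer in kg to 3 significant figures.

8.06 kg

Volume: 170,000 US gal × 3.785 L/gal = 643,450 L.
Chlorine deficit: 9.9 − 2.7 = 7.2 ppm = 7.2 mg/L as Cl₂.
Cl₂ equivalent needed: 7.2 mg/L × 643,450 L = 4,633,000 mg = 4633 g.
Product at 57.5% available chlorine: 4633 / 0.575 = 8057 g.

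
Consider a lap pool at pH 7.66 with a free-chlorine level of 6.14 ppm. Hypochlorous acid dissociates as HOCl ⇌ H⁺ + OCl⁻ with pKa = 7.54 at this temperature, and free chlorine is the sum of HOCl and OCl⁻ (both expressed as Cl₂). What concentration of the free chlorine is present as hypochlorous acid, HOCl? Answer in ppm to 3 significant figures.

[OCl⁻]/[HOCl] = 10^(pH − pKa) = 10^(7.66 − 7.54) = 10^0.12 = 1.318.
Fraction as HOCl = 1 / (1 + 1.318) = 0.4314.
HOCl = 0.4314 × 6.14 ppm = 2.649 ppm.

2.65 ppm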